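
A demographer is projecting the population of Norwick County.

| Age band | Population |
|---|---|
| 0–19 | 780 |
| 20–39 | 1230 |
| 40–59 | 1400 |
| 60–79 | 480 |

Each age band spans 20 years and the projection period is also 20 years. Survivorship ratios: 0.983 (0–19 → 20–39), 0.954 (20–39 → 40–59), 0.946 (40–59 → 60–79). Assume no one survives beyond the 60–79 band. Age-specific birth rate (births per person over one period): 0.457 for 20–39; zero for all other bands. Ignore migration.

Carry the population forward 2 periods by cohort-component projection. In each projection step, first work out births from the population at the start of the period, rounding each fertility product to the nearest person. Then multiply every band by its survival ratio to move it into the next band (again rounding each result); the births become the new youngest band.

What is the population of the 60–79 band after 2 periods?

Period 1.
Births: 1230 × 0.457 = 562
20–39: 780 × 0.983 = 767
40–59: 1230 × 0.954 = 1173
60–79: 1400 × 0.946 = 1324
→ [562, 767, 1173, 1324]
Period 2.
Births: 767 × 0.457 = 351
20–39: 562 × 0.983 = 552
40–59: 767 × 0.954 = 732
60–79: 1173 × 0.946 = 1110
→ [351, 552, 732, 1110]

1110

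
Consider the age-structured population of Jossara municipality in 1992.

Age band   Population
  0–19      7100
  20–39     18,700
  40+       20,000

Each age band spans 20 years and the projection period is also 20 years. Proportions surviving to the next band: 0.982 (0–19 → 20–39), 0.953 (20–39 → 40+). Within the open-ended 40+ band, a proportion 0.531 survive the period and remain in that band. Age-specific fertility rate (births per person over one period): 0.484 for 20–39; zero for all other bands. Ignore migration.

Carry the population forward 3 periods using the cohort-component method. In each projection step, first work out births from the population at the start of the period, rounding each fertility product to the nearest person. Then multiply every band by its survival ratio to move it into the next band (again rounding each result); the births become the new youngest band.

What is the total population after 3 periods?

(Groups numbered youngest = 1 to oldest = 3.)
Period 1:
Births: 18700 × 0.484 = 9051
Group 2: 7100 × 0.982 = 6972
Group 3: 18700 × 0.953 + 20000 × 0.531 = 17821 + 10620 = 28441
Giving 9051 / 6972 / 28441.
Period 2:
Births: 6972 × 0.484 = 3374
Group 2: 9051 × 0.982 = 8888
Group 3: 6972 × 0.953 + 28441 × 0.531 = 6644 + 15102 = 21746
Giving 3374 / 8888 / 21746.
Period 3:
Births: 8888 × 0.484 = 4302
Group 2: 3374 × 0.982 = 3313
Group 3: 8888 × 0.953 + 21746 × 0.531 = 8470 + 11547 = 20017
Giving 4302 / 3313 / 20017.
Total after period 3: 4302 + 3313 + 20017 = 27632

27632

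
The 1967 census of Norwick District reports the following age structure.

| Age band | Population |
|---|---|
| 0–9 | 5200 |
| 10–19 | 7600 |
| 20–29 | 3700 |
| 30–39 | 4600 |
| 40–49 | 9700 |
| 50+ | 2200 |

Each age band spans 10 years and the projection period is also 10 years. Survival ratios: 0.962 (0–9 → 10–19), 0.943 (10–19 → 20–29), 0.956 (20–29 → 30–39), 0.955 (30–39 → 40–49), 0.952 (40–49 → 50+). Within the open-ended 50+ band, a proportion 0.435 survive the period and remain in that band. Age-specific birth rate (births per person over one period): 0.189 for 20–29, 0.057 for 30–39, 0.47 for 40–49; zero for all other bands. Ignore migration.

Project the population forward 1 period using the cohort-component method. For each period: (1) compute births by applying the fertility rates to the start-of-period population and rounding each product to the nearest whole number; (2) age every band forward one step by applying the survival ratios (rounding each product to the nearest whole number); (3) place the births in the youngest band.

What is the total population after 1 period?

Call the groups 1 to 6, youngest first.
Period 1.
Births: 3700 × 0.189 = 699  |  4600 × 0.057 = 262  |  9700 × 0.47 = 4559 — total 5520
Group 2: 5200 × 0.962 = 5002
Group 3: 7600 × 0.943 = 7167
Group 4: 3700 × 0.956 = 3537
Group 5: 4600 × 0.955 = 4393
Group 6: 9700 × 0.952 + 2200 × 0.435 = 9234 + 957 = 10191
End of period: [5520, 5002, 7167, 3537, 4393, 10191]
Total after period 1: 5520 + 5002 + 7167 + 3537 + 4393 + 10191 = 35810

35810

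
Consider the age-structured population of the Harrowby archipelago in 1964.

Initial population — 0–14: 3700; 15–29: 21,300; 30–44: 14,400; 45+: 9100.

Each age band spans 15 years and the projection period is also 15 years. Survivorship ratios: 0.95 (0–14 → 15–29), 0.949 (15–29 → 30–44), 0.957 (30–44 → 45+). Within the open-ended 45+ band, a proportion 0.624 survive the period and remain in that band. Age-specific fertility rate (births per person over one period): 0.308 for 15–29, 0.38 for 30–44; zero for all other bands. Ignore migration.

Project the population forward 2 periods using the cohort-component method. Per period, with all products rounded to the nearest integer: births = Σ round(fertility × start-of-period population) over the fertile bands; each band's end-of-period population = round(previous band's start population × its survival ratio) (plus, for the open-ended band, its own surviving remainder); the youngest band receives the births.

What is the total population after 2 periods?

55017

Numbering the groups 1..4 from youngest to oldest:
After projecting period 1:
Births: 21300 × 0.308 = 6560, 14400 × 0.38 = 5472 → 12032
Group 2: 3700 × 0.95 = 3515
Group 3: 21300 × 0.949 = 20214
Group 4: 14400 × 0.957 + 9100 × 0.624 = 13781 + 5678 = 19459
→ [12032, 3515, 20214, 19459]
After projecting period 2:
Births: 3515 × 0.308 = 1083, 20214 × 0.38 = 7681 → 8764
Group 2: 12032 × 0.95 = 11430
Group 3: 3515 × 0.949 = 3336
Group 4: 20214 × 0.957 + 19459 × 0.624 = 19345 + 12142 = 31487
→ [8764, 11430, 3336, 31487]
Total after period 2: 8764 + 11430 + 3336 + 31487 = 55017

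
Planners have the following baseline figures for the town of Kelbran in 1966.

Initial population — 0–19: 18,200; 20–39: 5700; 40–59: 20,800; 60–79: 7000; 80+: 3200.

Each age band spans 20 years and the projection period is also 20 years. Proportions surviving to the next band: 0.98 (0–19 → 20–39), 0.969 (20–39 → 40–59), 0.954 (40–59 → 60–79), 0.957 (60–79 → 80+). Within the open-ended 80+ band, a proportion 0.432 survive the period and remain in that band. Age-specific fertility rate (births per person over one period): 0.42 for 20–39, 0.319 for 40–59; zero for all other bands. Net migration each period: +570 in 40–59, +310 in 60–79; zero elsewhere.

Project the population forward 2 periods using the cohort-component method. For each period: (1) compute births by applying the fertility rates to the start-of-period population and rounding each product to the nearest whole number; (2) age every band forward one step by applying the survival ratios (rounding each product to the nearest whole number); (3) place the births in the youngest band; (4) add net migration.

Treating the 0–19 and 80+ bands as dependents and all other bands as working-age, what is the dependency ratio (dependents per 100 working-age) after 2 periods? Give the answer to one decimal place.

Period 1:
Births: 5700 × 0.42 = 2394, 20800 × 0.319 = 6635 ⇒ total 9029
20–39: 18200 × 0.98 = 17836
40–59: 5700 × 0.969 = 5523
60–79: 20800 × 0.954 = 19843
80+: 7000 × 0.957 + 3200 × 0.432 = 6699 + 1382 = 8081
Net migration: 40–59 + 570 → 6093; 60–79 + 310 → 20153
Giving 9029 / 17836 / 6093 / 20153 / 8081.
Period 2:
Births: 17836 × 0.42 = 7491, 6093 × 0.319 = 1944 ⇒ total 9435
20–39: 9029 × 0.98 = 8848
40–59: 17836 × 0.969 = 17283
60–79: 6093 × 0.954 = 5813
80+: 20153 × 0.957 + 8081 × 0.432 = 19286 + 3491 = 22777
Net migration: 40–59 + 570 → 17853; 60–79 + 310 → 6123
Giving 9435 / 8848 / 17853 / 6123 / 22777.
Dependents (band 0–19 + band 80+) = 9435 + 22777 = 32212; working-age = 32824; ratio = 32212/32824 × 100 = 98.1

98.1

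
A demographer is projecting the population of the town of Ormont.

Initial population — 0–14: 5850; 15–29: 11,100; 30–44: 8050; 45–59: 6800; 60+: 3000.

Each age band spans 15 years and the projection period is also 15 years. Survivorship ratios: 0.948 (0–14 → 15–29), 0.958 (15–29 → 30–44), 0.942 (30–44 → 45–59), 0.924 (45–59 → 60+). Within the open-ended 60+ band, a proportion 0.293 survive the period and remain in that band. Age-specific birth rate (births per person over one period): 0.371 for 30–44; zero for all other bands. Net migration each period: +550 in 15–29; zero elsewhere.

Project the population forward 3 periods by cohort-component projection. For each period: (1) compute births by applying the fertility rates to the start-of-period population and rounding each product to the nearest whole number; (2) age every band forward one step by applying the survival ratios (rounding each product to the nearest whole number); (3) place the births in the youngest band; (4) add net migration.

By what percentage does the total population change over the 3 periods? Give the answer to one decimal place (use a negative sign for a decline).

— Period 1 —
Births: 8050 * 0.371 = 2987
15–29: 5850 * 0.948 = 5546
30–44: 11100 * 0.958 = 10634
45–59: 8050 * 0.942 = 7583
60+: 6800 * 0.924 + 3000 * 0.293 = 6283 + 879 = 7162
Net migration: 15–29 + 550 → 6096
→ [2987, 6096, 10634, 7583, 7162]
— Period 2 —
Births: 10634 * 0.371 = 3945
15–29: 2987 * 0.948 = 2832
30–44: 6096 * 0.958 = 5840
45–59: 10634 * 0.942 = 10017
60+: 7583 * 0.924 + 7162 * 0.293 = 7007 + 2098 = 9105
Net migration: 15–29 + 550 → 3382
→ [3945, 3382, 5840, 10017, 9105]
— Period 3 —
Births: 5840 * 0.371 = 2167
15–29: 3945 * 0.948 = 3740
30–44: 3382 * 0.958 = 3240
45–59: 5840 * 0.942 = 5501
60+: 10017 * 0.924 + 9105 * 0.293 = 9256 + 2668 = 11924
Net migration: 15–29 + 550 → 4290
→ [2167, 4290, 3240, 5501, 11924]
Total: 34800 → 27122; change = -7678; percentage change = -22.1%

-22.1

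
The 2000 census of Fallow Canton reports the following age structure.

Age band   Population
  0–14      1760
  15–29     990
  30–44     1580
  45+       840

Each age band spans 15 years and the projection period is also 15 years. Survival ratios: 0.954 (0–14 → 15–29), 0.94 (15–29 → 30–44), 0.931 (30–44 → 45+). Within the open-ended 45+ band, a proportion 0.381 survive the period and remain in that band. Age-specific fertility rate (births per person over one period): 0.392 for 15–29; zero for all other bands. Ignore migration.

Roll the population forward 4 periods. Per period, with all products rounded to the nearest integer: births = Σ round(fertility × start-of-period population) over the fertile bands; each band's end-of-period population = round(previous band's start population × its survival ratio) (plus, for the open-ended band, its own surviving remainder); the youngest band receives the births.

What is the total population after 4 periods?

(Groups numbered youngest = 1 to oldest = 4.)
Period 1:
Births: 990 × 0.392 = 388
Group 2: 1760 × 0.954 = 1679
Group 3: 990 × 0.94 = 931
Group 4: 1580 × 0.931 + 840 × 0.381 = 1471 + 320 = 1791
→ [388, 1679, 931, 1791]
Period 2:
Births: 1679 × 0.392 = 658
Group 2: 388 × 0.954 = 370
Group 3: 1679 × 0.94 = 1578
Group 4: 931 × 0.931 + 1791 × 0.381 = 867 + 682 = 1549
→ [658, 370, 1578, 1549]
Period 3:
Births: 370 × 0.392 = 145
Group 2: 658 × 0.954 = 628
Group 3: 370 × 0.94 = 348
Group 4: 1578 × 0.931 + 1549 × 0.381 = 1469 + 590 = 2059
→ [145, 628, 348, 2059]
Period 4:
Births: 628 × 0.392 = 246
Group 2: 145 × 0.954 = 138
Group 3: 628 × 0.94 = 590
Group 4: 348 × 0.931 + 2059 × 0.381 = 324 + 784 = 1108
→ [246, 138, 590, 1108]
Total after period 4: 246 + 138 + 590 + 1108 = 2082

2082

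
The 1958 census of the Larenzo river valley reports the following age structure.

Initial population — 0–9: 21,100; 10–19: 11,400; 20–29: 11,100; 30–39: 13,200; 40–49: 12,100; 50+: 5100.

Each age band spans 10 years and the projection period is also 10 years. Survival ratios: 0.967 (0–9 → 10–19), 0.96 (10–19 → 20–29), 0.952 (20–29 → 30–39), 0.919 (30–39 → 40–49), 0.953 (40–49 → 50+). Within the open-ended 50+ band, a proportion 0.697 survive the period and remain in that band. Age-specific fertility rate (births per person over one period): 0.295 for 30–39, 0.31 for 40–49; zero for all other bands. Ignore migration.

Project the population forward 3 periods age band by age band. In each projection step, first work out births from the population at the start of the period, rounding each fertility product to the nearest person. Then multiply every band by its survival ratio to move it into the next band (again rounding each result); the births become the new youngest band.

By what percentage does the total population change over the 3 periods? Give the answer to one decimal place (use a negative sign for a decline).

-1.8

— Period 1 —
Births: 13200 × 0.295 = 3894, 12100 × 0.31 = 3751 — total 7645
10–19: 21100 × 0.967 = 20404
20–29: 11400 × 0.96 = 10944
30–39: 11100 × 0.952 = 10567
40–49: 13200 × 0.919 = 12131
50+: 12100 × 0.953 + 5100 × 0.697 = 11531 + 3555 = 15086
Giving 7645 / 20404 / 10944 / 10567 / 12131 / 15086.
— Period 2 —
Births: 10567 × 0.295 = 3117, 12131 × 0.31 = 3761 — total 6878
10–19: 7645 × 0.967 = 7393
20–29: 20404 × 0.96 = 19588
30–39: 10944 × 0.952 = 10419
40–49: 10567 × 0.919 = 9711
50+: 12131 × 0.953 + 15086 × 0.697 = 11561 + 10515 = 22076
Giving 6878 / 7393 / 19588 / 10419 / 9711 / 22076.
— Period 3 —
Births: 10419 × 0.295 = 3074, 9711 × 0.31 = 3010 — total 6084
10–19: 6878 × 0.967 = 6651
20–29: 7393 × 0.96 = 7097
30–39: 19588 × 0.952 = 18648
40–49: 10419 × 0.919 = 9575
50+: 9711 × 0.953 + 22076 × 0.697 = 9255 + 15387 = 24642
Giving 6084 / 6651 / 7097 / 18648 / 9575 / 24642.
Total: 74000 → 72697; change = -1303; percentage change = -1.8%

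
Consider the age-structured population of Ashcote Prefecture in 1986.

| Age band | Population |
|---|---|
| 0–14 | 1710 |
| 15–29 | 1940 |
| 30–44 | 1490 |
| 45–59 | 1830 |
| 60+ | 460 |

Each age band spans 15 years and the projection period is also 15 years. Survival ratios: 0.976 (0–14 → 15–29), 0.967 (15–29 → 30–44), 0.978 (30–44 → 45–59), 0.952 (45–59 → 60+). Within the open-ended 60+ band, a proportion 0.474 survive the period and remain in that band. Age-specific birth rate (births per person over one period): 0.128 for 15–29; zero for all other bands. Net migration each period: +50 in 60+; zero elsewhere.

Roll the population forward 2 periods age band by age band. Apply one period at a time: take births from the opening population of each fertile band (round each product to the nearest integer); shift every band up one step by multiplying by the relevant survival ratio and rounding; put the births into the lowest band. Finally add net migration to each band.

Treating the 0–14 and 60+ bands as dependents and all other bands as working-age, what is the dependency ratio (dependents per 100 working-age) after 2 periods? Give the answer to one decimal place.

70.5

Period 1.
Births: 1940 × 0.128 = 248
15–29: 1710 × 0.976 = 1669
30–44: 1940 × 0.967 = 1876
45–59: 1490 × 0.978 = 1457
60+: 1830 × 0.952 + 460 × 0.474 = 1742 + 218 = 1960
Net migration: 60+ + 50 → 2010
End of period: [248, 1669, 1876, 1457, 2010]
Period 2.
Births: 1669 × 0.128 = 214
15–29: 248 × 0.976 = 242
30–44: 1669 × 0.967 = 1614
45–59: 1876 × 0.978 = 1835
60+: 1457 × 0.952 + 2010 × 0.474 = 1387 + 953 = 2340
Net migration: 60+ + 50 → 2390
End of period: [214, 242, 1614, 1835, 2390]
Dependents (band 0–14 + band 60+) = 214 + 2390 = 2604; working-age = 3691; ratio = 2604/3691 × 100 = 70.5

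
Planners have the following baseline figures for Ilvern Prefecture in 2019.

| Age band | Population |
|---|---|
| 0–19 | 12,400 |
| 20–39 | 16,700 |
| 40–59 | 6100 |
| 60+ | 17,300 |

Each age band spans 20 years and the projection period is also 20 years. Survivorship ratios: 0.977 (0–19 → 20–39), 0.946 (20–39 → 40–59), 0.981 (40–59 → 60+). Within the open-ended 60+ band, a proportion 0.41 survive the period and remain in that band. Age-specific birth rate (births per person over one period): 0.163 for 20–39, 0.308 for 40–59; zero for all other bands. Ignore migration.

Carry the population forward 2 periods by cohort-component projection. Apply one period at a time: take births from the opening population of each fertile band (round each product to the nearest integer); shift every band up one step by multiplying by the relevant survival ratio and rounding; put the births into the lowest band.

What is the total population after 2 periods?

(Bands numbered youngest = 1 to oldest = 4.)
[period 1]
Births: 16700 × 0.163 = 2722 ; 6100 × 0.308 = 1879 → 4601
Band 2: 12400 × 0.977 = 12115
Band 3: 16700 × 0.946 = 15798
Band 4: 6100 × 0.981 + 17300 × 0.41 = 5984 + 7093 = 13077
→ [4601, 12115, 15798, 13077]
[period 2]
Births: 12115 × 0.163 = 1975 ; 15798 × 0.308 = 4866 → 6841
Band 2: 4601 × 0.977 = 4495
Band 3: 12115 × 0.946 = 11461
Band 4: 15798 × 0.981 + 13077 × 0.41 = 15498 + 5362 = 20860
→ [6841, 4495, 11461, 20860]
Total after period 2: 6841 + 4495 + 11461 + 20860 = 43657

43657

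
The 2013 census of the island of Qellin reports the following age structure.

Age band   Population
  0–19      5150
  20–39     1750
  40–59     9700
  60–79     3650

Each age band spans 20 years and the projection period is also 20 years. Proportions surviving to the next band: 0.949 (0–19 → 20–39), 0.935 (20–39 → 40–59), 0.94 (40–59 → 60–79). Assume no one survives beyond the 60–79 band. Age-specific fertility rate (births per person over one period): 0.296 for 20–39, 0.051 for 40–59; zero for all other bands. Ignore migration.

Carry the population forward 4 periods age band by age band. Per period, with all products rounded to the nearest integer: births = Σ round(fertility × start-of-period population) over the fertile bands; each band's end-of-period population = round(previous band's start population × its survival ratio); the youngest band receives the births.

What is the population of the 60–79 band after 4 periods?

Call the groups 1 to 4, youngest first.
[period 1]
Births: 1750 × 0.296 = 518, 9700 × 0.051 = 495 → 1013
Group 2: 5150 × 0.949 = 4887
Group 3: 1750 × 0.935 = 1636
Group 4: 9700 × 0.94 = 9118
→ [1013, 4887, 1636, 9118]
[period 2]
Births: 4887 × 0.296 = 1447, 1636 × 0.051 = 83 → 1530
Group 2: 1013 × 0.949 = 961
Group 3: 4887 × 0.935 = 4569
Group 4: 1636 × 0.94 = 1538
→ [1530, 961, 4569, 1538]
[period 3]
Births: 961 × 0.296 = 284, 4569 × 0.051 = 233 → 517
Group 2: 1530 × 0.949 = 1452
Group 3: 961 × 0.935 = 899
Group 4: 4569 × 0.94 = 4295
→ [517, 1452, 899, 4295]
[period 4]
Births: 1452 × 0.296 = 430, 899 × 0.051 = 46 → 476
Group 2: 517 × 0.949 = 491
Group 3: 1452 × 0.935 = 1358
Group 4: 899 × 0.94 = 845
→ [476, 491, 1358, 845]

845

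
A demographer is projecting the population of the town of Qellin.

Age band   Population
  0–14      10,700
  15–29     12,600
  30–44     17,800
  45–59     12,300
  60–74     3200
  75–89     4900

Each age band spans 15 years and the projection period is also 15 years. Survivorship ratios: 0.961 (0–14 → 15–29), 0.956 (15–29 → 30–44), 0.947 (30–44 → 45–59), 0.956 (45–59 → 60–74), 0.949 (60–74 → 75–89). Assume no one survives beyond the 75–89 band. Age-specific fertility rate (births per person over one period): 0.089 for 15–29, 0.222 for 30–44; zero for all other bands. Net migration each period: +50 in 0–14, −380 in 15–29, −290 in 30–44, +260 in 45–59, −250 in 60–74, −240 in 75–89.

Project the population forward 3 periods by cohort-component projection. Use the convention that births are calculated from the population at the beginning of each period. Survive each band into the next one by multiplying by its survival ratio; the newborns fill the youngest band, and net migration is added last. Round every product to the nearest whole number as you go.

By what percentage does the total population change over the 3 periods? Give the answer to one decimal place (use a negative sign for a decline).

-28.1

Let group 1 be 0–14 through group 6 = 75–89.
Period 1:
Births: 12600 * 0.089 = 1121  |  17800 * 0.222 = 3952 → 5073
Group 2: 10700 * 0.961 = 10283
Group 3: 12600 * 0.956 = 12046
Group 4: 17800 * 0.947 = 16857
Group 5: 12300 * 0.956 = 11759
Group 6: 3200 * 0.949 = 3037
Net migration: Group 1 + 50 → 5123; Group 2 − 380 → 9903; Group 3 − 290 → 11756; Group 4 + 260 → 17117; Group 5 − 250 → 11509; Group 6 − 240 → 2797
End of period: [5123, 9903, 11756, 17117, 11509, 2797]
Period 2:
Births: 9903 * 0.089 = 881  |  11756 * 0.222 = 2610 → 3491
Group 2: 5123 * 0.961 = 4923
Group 3: 9903 * 0.956 = 9467
Group 4: 11756 * 0.947 = 11133
Group 5: 17117 * 0.956 = 16364
Group 6: 11509 * 0.949 = 10922
Net migration: Group 1 + 50 → 3541; Group 2 − 380 → 4543; Group 3 − 290 → 9177; Group 4 + 260 → 11393; Group 5 − 250 → 16114; Group 6 − 240 → 10682
End of period: [3541, 4543, 9177, 11393, 16114, 10682]
Period 3:
Births: 4543 * 0.089 = 404  |  9177 * 0.222 = 2037 → 2441
Group 2: 3541 * 0.961 = 3403
Group 3: 4543 * 0.956 = 4343
Group 4: 9177 * 0.947 = 8691
Group 5: 11393 * 0.956 = 10892
Group 6: 16114 * 0.949 = 15292
Net migration: Group 1 + 50 → 2491; Group 2 − 380 → 3023; Group 3 − 290 → 4053; Group 4 + 260 → 8951; Group 5 − 250 → 10642; Group 6 − 240 → 15052
End of period: [2491, 3023, 4053, 8951, 10642, 15052]
Total: 61500 → 44212; change = -17288; percentage change = -28.1%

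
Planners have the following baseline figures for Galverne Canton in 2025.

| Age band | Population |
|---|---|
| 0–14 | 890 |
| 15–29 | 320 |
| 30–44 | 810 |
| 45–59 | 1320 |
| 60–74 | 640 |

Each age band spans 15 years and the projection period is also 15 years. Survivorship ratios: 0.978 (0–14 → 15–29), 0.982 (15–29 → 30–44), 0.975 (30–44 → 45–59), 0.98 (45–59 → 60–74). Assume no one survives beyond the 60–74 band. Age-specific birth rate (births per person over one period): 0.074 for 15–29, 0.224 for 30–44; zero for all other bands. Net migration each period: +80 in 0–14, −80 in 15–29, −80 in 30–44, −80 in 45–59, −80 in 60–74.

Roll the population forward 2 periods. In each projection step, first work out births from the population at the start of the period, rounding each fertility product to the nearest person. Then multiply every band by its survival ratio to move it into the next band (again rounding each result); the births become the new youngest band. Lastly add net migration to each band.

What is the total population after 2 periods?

1849

— Period 1 —
Births: 320 * 0.074 = 24 ; 810 * 0.224 = 181 ⇒ total 205
15–29: 890 * 0.978 = 870
30–44: 320 * 0.982 = 314
45–59: 810 * 0.975 = 790
60–74: 1320 * 0.98 = 1294
Net migration: 0–14 + 80 → 285; 15–29 − 80 → 790; 30–44 − 80 → 234; 45–59 − 80 → 710; 60–74 − 80 → 1214
Giving 285 / 790 / 234 / 710 / 1214.
— Period 2 —
Births: 790 * 0.074 = 58 ; 234 * 0.224 = 52 ⇒ total 110
15–29: 285 * 0.978 = 279
30–44: 790 * 0.982 = 776
45–59: 234 * 0.975 = 228
60–74: 710 * 0.98 = 696
Net migration: 0–14 + 80 → 190; 15–29 − 80 → 199; 30–44 − 80 → 696; 45–59 − 80 → 148; 60–74 − 80 → 616
Giving 190 / 199 / 696 / 148 / 616.
Total after period 2: 190 + 199 + 696 + 148 + 616 = 1849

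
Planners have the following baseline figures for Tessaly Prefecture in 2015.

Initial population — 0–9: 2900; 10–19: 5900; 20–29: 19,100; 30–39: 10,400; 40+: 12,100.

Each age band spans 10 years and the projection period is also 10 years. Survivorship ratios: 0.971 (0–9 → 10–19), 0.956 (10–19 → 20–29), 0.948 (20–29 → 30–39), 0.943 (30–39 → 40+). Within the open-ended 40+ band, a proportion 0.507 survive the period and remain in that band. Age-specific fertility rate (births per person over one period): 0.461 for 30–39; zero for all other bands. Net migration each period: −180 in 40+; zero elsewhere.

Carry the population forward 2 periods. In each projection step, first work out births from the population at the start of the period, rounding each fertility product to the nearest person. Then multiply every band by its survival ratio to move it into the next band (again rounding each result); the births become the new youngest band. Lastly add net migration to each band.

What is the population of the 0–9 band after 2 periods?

(Groups numbered youngest = 1 to oldest = 5.)
Period 1.
Births: 10400 * 0.461 = 4794
Group 2: 2900 * 0.971 = 2816
Group 3: 5900 * 0.956 = 5640
Group 4: 19100 * 0.948 = 18107
Group 5: 10400 * 0.943 + 12100 * 0.507 = 9807 + 6135 = 15942
Net migration: Group 5 − 180 → 15762
Giving 4794 / 2816 / 5640 / 18107 / 15762.
Period 2.
Births: 18107 * 0.461 = 8347
Group 2: 4794 * 0.971 = 4655
Group 3: 2816 * 0.956 = 2692
Group 4: 5640 * 0.948 = 5347
Group 5: 18107 * 0.943 + 15762 * 0.507 = 17075 + 7991 = 25066
Net migration: Group 5 − 180 → 24886
Giving 8347 / 4655 / 2692 / 5347 / 24886.

8347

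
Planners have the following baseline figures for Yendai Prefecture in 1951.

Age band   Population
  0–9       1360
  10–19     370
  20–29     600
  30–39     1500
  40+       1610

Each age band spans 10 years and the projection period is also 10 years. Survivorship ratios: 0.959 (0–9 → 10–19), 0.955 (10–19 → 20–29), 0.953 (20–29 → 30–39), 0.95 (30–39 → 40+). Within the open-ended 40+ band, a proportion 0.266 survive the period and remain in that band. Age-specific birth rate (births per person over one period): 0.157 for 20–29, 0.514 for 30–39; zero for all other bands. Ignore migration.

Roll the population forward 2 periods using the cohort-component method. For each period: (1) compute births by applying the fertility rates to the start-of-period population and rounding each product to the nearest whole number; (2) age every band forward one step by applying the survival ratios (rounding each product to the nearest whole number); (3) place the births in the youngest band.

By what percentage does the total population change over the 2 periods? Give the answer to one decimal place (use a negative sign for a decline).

-30.2

Let band 1 be 0–9 through band 5 = 40+.
After projecting period 1:
Births: 600 × 0.157 = 94 ; 1500 × 0.514 = 771 → total 865
Band 2: 1360 × 0.959 = 1304
Band 3: 370 × 0.955 = 353
Band 4: 600 × 0.953 = 572
Band 5: 1500 × 0.95 + 1610 × 0.266 = 1425 + 428 = 1853
Giving 865 / 1304 / 353 / 572 / 1853.
After projecting period 2:
Births: 353 × 0.157 = 55 ; 572 × 0.514 = 294 → total 349
Band 2: 865 × 0.959 = 830
Band 3: 1304 × 0.955 = 1245
Band 4: 353 × 0.953 = 336
Band 5: 572 × 0.95 + 1853 × 0.266 = 543 + 493 = 1036
Giving 349 / 830 / 1245 / 336 / 1036.
Total: 5440 → 3796; change = -1644; percentage change = -30.2%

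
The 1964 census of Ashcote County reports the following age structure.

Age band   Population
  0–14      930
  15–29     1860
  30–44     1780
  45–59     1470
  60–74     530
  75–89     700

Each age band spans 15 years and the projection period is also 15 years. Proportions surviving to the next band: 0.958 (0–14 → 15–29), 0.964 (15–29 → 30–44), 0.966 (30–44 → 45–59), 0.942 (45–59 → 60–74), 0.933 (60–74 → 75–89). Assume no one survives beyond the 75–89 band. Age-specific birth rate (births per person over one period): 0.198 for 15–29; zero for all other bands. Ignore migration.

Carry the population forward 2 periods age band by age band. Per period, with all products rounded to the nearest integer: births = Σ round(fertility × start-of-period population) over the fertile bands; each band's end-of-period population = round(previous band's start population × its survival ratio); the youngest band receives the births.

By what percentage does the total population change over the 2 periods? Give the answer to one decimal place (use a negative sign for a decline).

[period 1]
Births: 1860 * 0.198 = 368
15–29: 930 * 0.958 = 891
30–44: 1860 * 0.964 = 1793
45–59: 1780 * 0.966 = 1719
60–74: 1470 * 0.942 = 1385
75–89: 530 * 0.933 = 494
→ [368, 891, 1793, 1719, 1385, 494]
[period 2]
Births: 891 * 0.198 = 176
15–29: 368 * 0.958 = 353
30–44: 891 * 0.964 = 859
45–59: 1793 * 0.966 = 1732
60–74: 1719 * 0.942 = 1619
75–89: 1385 * 0.933 = 1292
→ [176, 353, 859, 1732, 1619, 1292]
Total: 7270 → 6031; change = -1239; percentage change = -17.0%

-17.0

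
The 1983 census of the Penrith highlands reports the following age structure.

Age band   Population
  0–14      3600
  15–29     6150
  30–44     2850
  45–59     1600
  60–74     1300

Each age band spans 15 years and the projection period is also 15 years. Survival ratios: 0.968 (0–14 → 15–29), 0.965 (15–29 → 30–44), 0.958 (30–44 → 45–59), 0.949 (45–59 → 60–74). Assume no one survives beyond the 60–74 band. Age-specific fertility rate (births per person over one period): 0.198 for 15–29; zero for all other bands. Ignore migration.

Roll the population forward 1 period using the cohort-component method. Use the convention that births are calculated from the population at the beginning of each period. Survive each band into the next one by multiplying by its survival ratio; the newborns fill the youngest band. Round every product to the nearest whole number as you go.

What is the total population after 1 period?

Numbering the groups 1..5 from youngest to oldest:
Period 1:
Births: 6150 × 0.198 = 1218
Group 2: 3600 × 0.968 = 3485
Group 3: 6150 × 0.965 = 5935
Group 4: 2850 × 0.958 = 2730
Group 5: 1600 × 0.949 = 1518
Population now: 0–14=1218, 15–29=3485, 30–44=5935, 45–59=2730, 60–74=1518
Total after period 1: 1218 + 3485 + 5935 + 2730 + 1518 = 14886

14886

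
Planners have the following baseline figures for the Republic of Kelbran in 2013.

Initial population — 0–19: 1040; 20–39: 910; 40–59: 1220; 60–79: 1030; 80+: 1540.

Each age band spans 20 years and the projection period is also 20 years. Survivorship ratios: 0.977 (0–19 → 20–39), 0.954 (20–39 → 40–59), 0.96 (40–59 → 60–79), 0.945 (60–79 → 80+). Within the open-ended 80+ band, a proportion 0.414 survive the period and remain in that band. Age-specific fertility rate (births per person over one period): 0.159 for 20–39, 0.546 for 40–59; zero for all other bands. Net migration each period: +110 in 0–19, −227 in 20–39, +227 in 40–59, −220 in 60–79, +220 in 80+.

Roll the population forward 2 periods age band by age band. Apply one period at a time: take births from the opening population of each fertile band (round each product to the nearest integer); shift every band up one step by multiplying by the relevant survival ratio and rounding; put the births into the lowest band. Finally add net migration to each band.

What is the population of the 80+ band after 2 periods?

Period 1:
Births: 910 * 0.159 = 145  |  1220 * 0.546 = 666 ⇒ total 811
20–39: 1040 * 0.977 = 1016
40–59: 910 * 0.954 = 868
60–79: 1220 * 0.96 = 1171
80+: 1030 * 0.945 + 1540 * 0.414 = 973 + 638 = 1611
Net migration: 0–19 + 110 → 921; 20–39 − 227 → 789; 40–59 + 227 → 1095; 60–79 − 220 → 951; 80+ + 220 → 1831
Giving 921 / 789 / 1095 / 951 / 1831.
Period 2:
Births: 789 * 0.159 = 125  |  1095 * 0.546 = 598 ⇒ total 723
20–39: 921 * 0.977 = 900
40–59: 789 * 0.954 = 753
60–79: 1095 * 0.96 = 1051
80+: 951 * 0.945 + 1831 * 0.414 = 899 + 758 = 1657
Net migration: 0–19 + 110 → 833; 20–39 − 227 → 673; 40–59 + 227 → 980; 60–79 − 220 → 831; 80+ + 220 → 1877
Giving 833 / 673 / 980 / 831 / 1877.

1877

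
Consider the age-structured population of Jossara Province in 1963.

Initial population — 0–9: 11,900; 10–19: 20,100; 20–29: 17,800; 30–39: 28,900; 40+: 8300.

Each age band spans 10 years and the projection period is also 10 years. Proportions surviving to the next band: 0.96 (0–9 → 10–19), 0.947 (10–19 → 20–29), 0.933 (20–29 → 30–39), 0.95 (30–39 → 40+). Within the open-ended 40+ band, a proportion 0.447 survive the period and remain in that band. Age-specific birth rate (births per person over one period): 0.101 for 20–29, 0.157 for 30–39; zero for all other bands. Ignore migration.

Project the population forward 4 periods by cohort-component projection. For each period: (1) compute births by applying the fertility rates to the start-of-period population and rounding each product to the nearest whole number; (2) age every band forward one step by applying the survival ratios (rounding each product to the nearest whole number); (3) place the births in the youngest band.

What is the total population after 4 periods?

38452

Let group 1 be 0–9 through group 5 = 40+.
Period 1:
Births: 17800 × 0.101 = 1798, 28900 × 0.157 = 4537 — total 6335
Group 2: 11900 × 0.96 = 11424
Group 3: 20100 × 0.947 = 19035
Group 4: 17800 × 0.933 = 16607
Group 5: 28900 × 0.95 + 8300 × 0.447 = 27455 + 3710 = 31165
End of period: [6335, 11424, 19035, 16607, 31165]
Period 2:
Births: 19035 × 0.101 = 1923, 16607 × 0.157 = 2607 — total 4530
Group 2: 6335 × 0.96 = 6082
Group 3: 11424 × 0.947 = 10819
Group 4: 19035 × 0.933 = 17760
Group 5: 16607 × 0.95 + 31165 × 0.447 = 15777 + 13931 = 29708
End of period: [4530, 6082, 10819, 17760, 29708]
Period 3:
Births: 10819 × 0.101 = 1093, 17760 × 0.157 = 2788 — total 3881
Group 2: 4530 × 0.96 = 4349
Group 3: 6082 × 0.947 = 5760
Group 4: 10819 × 0.933 = 10094
Group 5: 17760 × 0.95 + 29708 × 0.447 = 16872 + 13279 = 30151
End of period: [3881, 4349, 5760, 10094, 30151]
Period 4:
Births: 5760 × 0.101 = 582, 10094 × 0.157 = 1585 — total 2167
Group 2: 3881 × 0.96 = 3726
Group 3: 4349 × 0.947 = 4119
Group 4: 5760 × 0.933 = 5374
Group 5: 10094 × 0.95 + 30151 × 0.447 = 9589 + 13477 = 23066
End of period: [2167, 3726, 4119, 5374, 23066]
Total after period 4: 2167 + 3726 + 4119 + 5374 + 23066 = 38452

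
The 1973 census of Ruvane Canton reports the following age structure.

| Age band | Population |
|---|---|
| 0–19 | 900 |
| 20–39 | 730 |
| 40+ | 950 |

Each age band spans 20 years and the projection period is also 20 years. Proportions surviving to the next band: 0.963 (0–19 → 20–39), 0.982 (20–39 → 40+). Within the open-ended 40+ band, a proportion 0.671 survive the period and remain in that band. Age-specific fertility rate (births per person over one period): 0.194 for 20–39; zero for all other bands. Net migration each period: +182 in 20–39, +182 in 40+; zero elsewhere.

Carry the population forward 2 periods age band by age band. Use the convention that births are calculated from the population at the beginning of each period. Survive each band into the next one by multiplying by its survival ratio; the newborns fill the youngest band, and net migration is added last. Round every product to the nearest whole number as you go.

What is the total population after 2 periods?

[period 1]
Births: 730 × 0.194 = 142
20–39: 900 × 0.963 = 867
40+: 730 × 0.982 + 950 × 0.671 = 717 + 637 = 1354
Net migration: 20–39 + 182 → 1049; 40+ + 182 → 1536
Population now: 0–19=142, 20–39=1049, 40+=1536
[period 2]
Births: 1049 × 0.194 = 204
20–39: 142 × 0.963 = 137
40+: 1049 × 0.982 + 1536 × 0.671 = 1030 + 1031 = 2061
Net migration: 20–39 + 182 → 319; 40+ + 182 → 2243
Population now: 0–19=204, 20–39=319, 40+=2243
Total after period 2: 204 + 319 + 2243 = 2766

2766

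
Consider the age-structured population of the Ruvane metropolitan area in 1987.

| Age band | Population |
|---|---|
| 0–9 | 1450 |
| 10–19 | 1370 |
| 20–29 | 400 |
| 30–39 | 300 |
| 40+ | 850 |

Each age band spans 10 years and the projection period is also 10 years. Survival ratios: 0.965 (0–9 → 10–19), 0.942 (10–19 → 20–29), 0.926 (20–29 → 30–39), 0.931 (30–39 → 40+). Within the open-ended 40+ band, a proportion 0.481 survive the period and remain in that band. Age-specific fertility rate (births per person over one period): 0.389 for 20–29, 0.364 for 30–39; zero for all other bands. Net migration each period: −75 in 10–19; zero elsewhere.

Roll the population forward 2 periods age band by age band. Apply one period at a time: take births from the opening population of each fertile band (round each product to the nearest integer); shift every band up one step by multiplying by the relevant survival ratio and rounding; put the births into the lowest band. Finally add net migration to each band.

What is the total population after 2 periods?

3935

After projecting period 1:
Births: 400 × 0.389 = 156 ; 300 × 0.364 = 109 ⇒ total 265
10–19: 1450 × 0.965 = 1399
20–29: 1370 × 0.942 = 1291
30–39: 400 × 0.926 = 370
40+: 300 × 0.931 + 850 × 0.481 = 279 + 409 = 688
Net migration: 10–19 − 75 → 1324
Population now: 0–9=265, 10–19=1324, 20–29=1291, 30–39=370, 40+=688
After projecting period 2:
Births: 1291 × 0.389 = 502 ; 370 × 0.364 = 135 ⇒ total 637
10–19: 265 × 0.965 = 256
20–29: 1324 × 0.942 = 1247
30–39: 1291 × 0.926 = 1195
40+: 370 × 0.931 + 688 × 0.481 = 344 + 331 = 675
Net migration: 10–19 − 75 → 181
Population now: 0–9=637, 10–19=181, 20–29=1247, 30–39=1195, 40+=675
Total after period 2: 637 + 181 + 1247 + 1195 + 675 = 3935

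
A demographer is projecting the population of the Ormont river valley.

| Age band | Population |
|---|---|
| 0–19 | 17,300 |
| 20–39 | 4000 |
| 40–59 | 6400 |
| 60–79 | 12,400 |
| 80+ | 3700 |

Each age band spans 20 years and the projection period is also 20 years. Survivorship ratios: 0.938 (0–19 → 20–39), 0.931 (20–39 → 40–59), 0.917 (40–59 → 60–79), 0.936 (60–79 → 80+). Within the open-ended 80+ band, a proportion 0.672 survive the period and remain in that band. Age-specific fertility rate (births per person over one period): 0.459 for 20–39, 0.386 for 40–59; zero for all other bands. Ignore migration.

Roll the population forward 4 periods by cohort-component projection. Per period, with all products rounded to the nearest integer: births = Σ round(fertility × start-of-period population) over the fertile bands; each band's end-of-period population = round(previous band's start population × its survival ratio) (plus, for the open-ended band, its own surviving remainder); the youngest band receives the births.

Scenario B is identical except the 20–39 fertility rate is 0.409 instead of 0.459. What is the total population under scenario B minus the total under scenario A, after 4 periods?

[period 1]
Births: 4000 × 0.459 = 1836 ; 6400 × 0.386 = 2470 → 4306
20–39: 17300 × 0.938 = 16227
40–59: 4000 × 0.931 = 3724
60–79: 6400 × 0.917 = 5869
80+: 12400 × 0.936 + 3700 × 0.672 = 11606 + 2486 = 14092
Giving 4306 / 16227 / 3724 / 5869 / 14092.
[period 2]
Births: 16227 × 0.459 = 7448 ; 3724 × 0.386 = 1437 → 8885
20–39: 4306 × 0.938 = 4039
40–59: 16227 × 0.931 = 15107
60–79: 3724 × 0.917 = 3415
80+: 5869 × 0.936 + 14092 × 0.672 = 5493 + 9470 = 14963
Giving 8885 / 4039 / 15107 / 3415 / 14963.
[period 3]
Births: 4039 × 0.459 = 1854 ; 15107 × 0.386 = 5831 → 7685
20–39: 8885 × 0.938 = 8334
40–59: 4039 × 0.931 = 3760
60–79: 15107 × 0.917 = 13853
80+: 3415 × 0.936 + 14963 × 0.672 = 3196 + 10055 = 13251
Giving 7685 / 8334 / 3760 / 13853 / 13251.
[period 4]
Births: 8334 × 0.459 = 3825 ; 3760 × 0.386 = 1451 → 5276
20–39: 7685 × 0.938 = 7209
40–59: 8334 × 0.931 = 7759
60–79: 3760 × 0.917 = 3448
80+: 13853 × 0.936 + 13251 × 0.672 = 12966 + 8905 = 21871
Giving 5276 / 7209 / 7759 / 3448 / 21871.
Scenario A total after 4 periods: 45563
Scenario B projection —
[period 1]
Births: 4000 × 0.409 = 1636 ; 6400 × 0.386 = 2470 → 4106
20–39: 17300 × 0.938 = 16227
40–59: 4000 × 0.931 = 3724
60–79: 6400 × 0.917 = 5869
80+: 12400 × 0.936 + 3700 × 0.672 = 11606 + 2486 = 14092
Giving 4106 / 16227 / 3724 / 5869 / 14092.
[period 2]
Births: 16227 × 0.409 = 6637 ; 3724 × 0.386 = 1437 → 8074
20–39: 4106 × 0.938 = 3851
40–59: 16227 × 0.931 = 15107
60–79: 3724 × 0.917 = 3415
80+: 5869 × 0.936 + 14092 × 0.672 = 5493 + 9470 = 14963
Giving 8074 / 3851 / 15107 / 3415 / 14963.
[period 3]
Births: 3851 × 0.409 = 1575 ; 15107 × 0.386 = 5831 → 7406
20–39: 8074 × 0.938 = 7573
40–59: 3851 × 0.931 = 3585
60–79: 15107 × 0.917 = 13853
80+: 3415 × 0.936 + 14963 × 0.672 = 3196 + 10055 = 13251
Giving 7406 / 7573 / 3585 / 13853 / 13251.
[period 4]
Births: 7573 × 0.409 = 3097 ; 3585 × 0.386 = 1384 → 4481
20–39: 7406 × 0.938 = 6947
40–59: 7573 × 0.931 = 7050
60–79: 3585 × 0.917 = 3287
80+: 13853 × 0.936 + 13251 × 0.672 = 12966 + 8905 = 21871
Giving 4481 / 6947 / 7050 / 3287 / 21871.
Scenario B total after 4 periods: 43636
Difference B − A = 43636 − 45563 = -1927

-1927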